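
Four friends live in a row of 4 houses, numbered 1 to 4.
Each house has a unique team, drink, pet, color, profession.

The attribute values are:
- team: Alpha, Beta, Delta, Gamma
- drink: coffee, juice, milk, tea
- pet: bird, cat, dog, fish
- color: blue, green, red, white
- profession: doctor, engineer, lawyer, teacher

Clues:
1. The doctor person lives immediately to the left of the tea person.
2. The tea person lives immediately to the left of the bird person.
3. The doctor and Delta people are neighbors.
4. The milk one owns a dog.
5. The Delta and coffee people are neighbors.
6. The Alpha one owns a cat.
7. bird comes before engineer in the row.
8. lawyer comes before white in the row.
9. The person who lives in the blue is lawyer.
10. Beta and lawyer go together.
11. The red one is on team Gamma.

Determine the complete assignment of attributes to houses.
Solution:

House | Team | Drink | Pet | Color | Profession
-----------------------------------------------
  1   | Gamma | milk | dog | red | doctor
  2   | Delta | tea | fish | green | teacher
  3   | Beta | coffee | bird | blue | lawyer
  4   | Alpha | juice | cat | white | engineer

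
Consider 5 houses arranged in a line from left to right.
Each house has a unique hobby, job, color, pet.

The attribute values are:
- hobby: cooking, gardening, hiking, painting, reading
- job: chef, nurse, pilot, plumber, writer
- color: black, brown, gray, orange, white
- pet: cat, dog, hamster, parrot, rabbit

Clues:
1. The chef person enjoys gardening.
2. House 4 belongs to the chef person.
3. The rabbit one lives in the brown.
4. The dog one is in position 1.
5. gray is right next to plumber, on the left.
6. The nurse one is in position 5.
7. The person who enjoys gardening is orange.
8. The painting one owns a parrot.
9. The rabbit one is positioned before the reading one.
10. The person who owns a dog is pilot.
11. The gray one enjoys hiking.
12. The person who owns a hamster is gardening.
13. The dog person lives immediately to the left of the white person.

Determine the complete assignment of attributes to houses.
Solution:

House | Hobby | Job | Color | Pet
---------------------------------
  1   | hiking | pilot | gray | dog
  2   | painting | plumber | white | parrot
  3   | cooking | writer | brown | rabbit
  4   | gardening | chef | orange | hamster
  5   | reading | nurse | black | cat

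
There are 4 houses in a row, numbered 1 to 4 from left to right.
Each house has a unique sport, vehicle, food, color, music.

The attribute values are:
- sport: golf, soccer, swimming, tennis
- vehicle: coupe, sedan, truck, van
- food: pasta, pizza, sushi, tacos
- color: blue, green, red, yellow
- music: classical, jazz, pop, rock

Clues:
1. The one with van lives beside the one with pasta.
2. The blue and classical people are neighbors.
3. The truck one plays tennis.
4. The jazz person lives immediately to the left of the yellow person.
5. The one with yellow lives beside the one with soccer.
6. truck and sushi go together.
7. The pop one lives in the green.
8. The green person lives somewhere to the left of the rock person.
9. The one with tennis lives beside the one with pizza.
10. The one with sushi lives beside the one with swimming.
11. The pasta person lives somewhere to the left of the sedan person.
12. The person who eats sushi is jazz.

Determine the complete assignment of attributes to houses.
Solution:

House | Sport | Vehicle | Food | Color | Music
----------------------------------------------
  1   | tennis | truck | sushi | blue | jazz
  2   | swimming | van | pizza | yellow | classical
  3   | soccer | coupe | pasta | green | pop
  4   | golf | sedan | tacos | red | rock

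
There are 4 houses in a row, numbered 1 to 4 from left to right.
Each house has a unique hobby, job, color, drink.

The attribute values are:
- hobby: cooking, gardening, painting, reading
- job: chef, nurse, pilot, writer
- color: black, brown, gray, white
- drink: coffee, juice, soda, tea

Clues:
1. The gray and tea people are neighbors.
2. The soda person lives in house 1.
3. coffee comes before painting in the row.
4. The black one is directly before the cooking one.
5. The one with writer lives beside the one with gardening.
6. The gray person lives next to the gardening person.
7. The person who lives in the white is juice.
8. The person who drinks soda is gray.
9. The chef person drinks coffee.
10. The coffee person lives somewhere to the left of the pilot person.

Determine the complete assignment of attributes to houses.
Solution:

House | Hobby | Job | Color | Drink
-----------------------------------
  1   | reading | writer | gray | soda
  2   | gardening | nurse | black | tea
  3   | cooking | chef | brown | coffee
  4   | painting | pilot | white | juice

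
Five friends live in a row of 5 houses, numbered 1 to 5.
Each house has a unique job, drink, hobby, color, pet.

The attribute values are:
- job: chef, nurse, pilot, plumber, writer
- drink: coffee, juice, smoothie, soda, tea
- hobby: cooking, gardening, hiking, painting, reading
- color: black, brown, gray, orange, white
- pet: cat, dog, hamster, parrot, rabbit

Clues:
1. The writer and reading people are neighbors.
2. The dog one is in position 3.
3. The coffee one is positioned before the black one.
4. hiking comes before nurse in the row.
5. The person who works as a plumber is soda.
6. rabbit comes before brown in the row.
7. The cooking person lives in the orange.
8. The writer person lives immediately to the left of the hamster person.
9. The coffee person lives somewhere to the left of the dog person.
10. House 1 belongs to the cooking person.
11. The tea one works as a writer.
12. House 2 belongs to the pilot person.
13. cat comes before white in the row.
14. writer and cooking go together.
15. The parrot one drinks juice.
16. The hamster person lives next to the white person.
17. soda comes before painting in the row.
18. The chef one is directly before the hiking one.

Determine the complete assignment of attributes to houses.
Solution:

House | Job | Drink | Hobby | Color | Pet
-----------------------------------------
  1   | writer | tea | cooking | orange | cat
  2   | pilot | coffee | reading | gray | hamster
  3   | chef | smoothie | gardening | white | dog
  4   | plumber | soda | hiking | black | rabbit
  5   | nurse | juice | painting | brown | parrot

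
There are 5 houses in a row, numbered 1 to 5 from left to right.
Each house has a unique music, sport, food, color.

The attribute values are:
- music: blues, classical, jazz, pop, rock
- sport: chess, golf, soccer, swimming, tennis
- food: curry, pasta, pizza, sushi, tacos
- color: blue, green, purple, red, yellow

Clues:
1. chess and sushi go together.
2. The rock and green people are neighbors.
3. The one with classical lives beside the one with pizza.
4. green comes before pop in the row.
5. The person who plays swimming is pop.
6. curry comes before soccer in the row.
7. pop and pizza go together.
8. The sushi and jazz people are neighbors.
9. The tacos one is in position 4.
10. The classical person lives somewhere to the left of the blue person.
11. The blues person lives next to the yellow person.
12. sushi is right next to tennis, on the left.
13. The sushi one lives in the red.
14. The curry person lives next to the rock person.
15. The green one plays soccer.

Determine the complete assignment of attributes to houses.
Solution:

House | Music | Sport | Food | Color
------------------------------------
  1   | blues | chess | sushi | red
  2   | jazz | tennis | curry | yellow
  3   | rock | golf | pasta | purple
  4   | classical | soccer | tacos | green
  5   | pop | swimming | pizza | blue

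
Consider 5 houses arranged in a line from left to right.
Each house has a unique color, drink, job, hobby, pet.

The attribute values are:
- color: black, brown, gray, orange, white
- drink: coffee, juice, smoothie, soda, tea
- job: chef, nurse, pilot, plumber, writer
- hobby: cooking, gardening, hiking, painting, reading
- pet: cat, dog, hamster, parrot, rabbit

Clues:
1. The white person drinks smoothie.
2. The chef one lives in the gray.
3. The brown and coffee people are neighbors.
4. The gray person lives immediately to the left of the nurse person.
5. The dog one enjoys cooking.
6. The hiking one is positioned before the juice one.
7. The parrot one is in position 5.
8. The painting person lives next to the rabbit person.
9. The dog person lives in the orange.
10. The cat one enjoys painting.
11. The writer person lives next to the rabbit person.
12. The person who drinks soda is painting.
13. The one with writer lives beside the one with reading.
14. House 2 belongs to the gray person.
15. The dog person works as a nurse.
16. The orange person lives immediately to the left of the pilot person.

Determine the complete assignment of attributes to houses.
Solution:

House | Color | Drink | Job | Hobby | Pet
-----------------------------------------
  1   | brown | soda | writer | painting | cat
  2   | gray | coffee | chef | reading | rabbit
  3   | orange | tea | nurse | cooking | dog
  4   | white | smoothie | pilot | hiking | hamster
  5   | black | juice | plumber | gardening | parrot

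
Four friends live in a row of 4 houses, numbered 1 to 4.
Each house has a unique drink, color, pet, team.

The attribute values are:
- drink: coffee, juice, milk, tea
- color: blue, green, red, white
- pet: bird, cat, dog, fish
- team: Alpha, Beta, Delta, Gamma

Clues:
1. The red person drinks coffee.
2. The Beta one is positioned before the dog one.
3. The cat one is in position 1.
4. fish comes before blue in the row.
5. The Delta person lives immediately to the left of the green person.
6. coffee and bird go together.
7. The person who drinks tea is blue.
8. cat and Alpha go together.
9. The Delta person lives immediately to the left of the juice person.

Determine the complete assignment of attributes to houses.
Solution:

House | Drink | Color | Pet | Team
----------------------------------
  1   | milk | white | cat | Alpha
  2   | coffee | red | bird | Delta
  3   | juice | green | fish | Beta
  4   | tea | blue | dog | Gamma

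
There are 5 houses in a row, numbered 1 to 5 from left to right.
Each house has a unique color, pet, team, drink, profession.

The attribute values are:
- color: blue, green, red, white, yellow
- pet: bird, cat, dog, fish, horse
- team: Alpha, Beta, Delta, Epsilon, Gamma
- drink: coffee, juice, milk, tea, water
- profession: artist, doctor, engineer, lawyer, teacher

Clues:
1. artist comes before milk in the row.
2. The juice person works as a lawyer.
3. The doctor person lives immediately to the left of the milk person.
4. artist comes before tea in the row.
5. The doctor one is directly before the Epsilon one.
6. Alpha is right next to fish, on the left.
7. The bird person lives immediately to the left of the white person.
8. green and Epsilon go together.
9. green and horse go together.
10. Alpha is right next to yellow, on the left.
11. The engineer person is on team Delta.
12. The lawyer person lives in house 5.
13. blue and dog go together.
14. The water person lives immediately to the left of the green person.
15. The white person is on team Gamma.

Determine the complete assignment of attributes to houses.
Solution:

House | Color | Pet | Team | Drink | Profession
-----------------------------------------------
  1   | blue | dog | Alpha | coffee | artist
  2   | yellow | fish | Beta | water | doctor
  3   | green | horse | Epsilon | milk | teacher
  4   | red | bird | Delta | tea | engineer
  5   | white | cat | Gamma | juice | lawyer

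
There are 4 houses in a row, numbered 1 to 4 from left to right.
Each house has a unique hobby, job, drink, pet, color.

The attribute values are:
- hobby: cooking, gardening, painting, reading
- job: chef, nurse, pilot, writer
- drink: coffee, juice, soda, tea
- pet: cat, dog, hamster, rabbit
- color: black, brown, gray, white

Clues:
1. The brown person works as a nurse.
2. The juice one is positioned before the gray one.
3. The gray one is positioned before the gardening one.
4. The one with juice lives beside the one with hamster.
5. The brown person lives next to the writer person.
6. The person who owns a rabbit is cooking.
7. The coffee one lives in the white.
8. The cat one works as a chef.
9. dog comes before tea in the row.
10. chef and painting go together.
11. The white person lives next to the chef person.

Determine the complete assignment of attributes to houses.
Solution:

House | Hobby | Job | Drink | Pet | Color
-----------------------------------------
  1   | cooking | nurse | juice | rabbit | brown
  2   | reading | writer | soda | hamster | gray
  3   | gardening | pilot | coffee | dog | white
  4   | painting | chef | tea | cat | black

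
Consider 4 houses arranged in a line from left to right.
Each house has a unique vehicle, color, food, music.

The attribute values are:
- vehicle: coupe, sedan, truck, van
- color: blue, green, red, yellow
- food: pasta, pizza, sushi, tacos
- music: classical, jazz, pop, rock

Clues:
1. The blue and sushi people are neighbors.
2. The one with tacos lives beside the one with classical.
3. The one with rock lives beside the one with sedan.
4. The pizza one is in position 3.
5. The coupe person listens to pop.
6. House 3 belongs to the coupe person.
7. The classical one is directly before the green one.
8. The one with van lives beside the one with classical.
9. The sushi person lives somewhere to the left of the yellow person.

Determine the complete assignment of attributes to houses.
Solution:

House | Vehicle | Color | Food | Music
--------------------------------------
  1   | van | blue | tacos | rock
  2   | sedan | red | sushi | classical
  3   | coupe | green | pizza | pop
  4   | truck | yellow | pasta | jazz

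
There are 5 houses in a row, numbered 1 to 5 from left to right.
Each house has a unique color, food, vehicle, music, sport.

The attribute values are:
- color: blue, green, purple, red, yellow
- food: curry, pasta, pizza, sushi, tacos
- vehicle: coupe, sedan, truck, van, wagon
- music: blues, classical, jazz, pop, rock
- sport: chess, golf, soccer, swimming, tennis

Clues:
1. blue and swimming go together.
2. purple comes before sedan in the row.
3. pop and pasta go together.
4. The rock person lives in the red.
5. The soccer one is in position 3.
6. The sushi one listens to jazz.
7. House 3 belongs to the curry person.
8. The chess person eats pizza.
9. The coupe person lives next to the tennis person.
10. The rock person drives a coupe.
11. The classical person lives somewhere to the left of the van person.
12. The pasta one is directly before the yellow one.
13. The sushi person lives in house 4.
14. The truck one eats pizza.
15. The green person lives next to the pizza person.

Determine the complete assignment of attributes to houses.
Solution:

House | Color | Food | Vehicle | Music | Sport
----------------------------------------------
  1   | green | pasta | wagon | pop | golf
  2   | yellow | pizza | truck | classical | chess
  3   | red | curry | coupe | rock | soccer
  4   | purple | sushi | van | jazz | tennis
  5   | blue | tacos | sedan | blues | swimming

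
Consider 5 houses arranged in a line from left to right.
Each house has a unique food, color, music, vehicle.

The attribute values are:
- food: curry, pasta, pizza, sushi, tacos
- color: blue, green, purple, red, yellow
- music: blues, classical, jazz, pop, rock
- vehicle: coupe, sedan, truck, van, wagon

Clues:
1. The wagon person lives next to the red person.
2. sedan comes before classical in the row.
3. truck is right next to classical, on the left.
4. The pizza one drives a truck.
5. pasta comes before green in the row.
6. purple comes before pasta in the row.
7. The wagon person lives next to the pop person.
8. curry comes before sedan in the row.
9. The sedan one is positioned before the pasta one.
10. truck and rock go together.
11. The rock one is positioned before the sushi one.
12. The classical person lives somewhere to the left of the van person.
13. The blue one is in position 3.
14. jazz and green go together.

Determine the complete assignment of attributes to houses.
Solution:

House | Food | Color | Music | Vehicle
--------------------------------------
  1   | curry | purple | blues | wagon
  2   | tacos | red | pop | sedan
  3   | pizza | blue | rock | truck
  4   | pasta | yellow | classical | coupe
  5   | sushi | green | jazz | van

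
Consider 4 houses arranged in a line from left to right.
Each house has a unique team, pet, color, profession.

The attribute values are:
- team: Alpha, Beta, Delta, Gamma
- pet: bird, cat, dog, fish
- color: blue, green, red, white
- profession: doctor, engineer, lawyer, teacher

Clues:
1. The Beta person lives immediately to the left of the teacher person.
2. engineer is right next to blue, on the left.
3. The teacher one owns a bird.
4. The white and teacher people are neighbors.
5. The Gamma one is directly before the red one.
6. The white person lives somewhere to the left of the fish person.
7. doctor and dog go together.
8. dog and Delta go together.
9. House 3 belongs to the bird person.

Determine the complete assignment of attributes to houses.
Solution:

House | Team | Pet | Color | Profession
---------------------------------------
  1   | Delta | dog | green | doctor
  2   | Beta | cat | white | engineer
  3   | Gamma | bird | blue | teacher
  4   | Alpha | fish | red | lawyer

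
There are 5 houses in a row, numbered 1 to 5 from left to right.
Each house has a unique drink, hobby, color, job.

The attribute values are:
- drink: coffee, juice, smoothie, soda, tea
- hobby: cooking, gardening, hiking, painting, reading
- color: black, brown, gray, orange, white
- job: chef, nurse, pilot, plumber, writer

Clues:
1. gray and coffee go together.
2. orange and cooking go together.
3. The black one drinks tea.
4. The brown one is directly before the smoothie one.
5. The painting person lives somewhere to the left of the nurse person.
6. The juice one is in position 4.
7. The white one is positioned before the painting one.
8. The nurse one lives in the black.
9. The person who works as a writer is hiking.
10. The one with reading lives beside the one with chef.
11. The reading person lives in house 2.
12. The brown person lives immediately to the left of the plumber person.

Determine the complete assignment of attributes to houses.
Solution:

House | Drink | Hobby | Color | Job
-----------------------------------
  1   | soda | hiking | brown | writer
  2   | smoothie | reading | white | plumber
  3   | coffee | painting | gray | chef
  4   | juice | cooking | orange | pilot
  5   | tea | gardening | black | nurse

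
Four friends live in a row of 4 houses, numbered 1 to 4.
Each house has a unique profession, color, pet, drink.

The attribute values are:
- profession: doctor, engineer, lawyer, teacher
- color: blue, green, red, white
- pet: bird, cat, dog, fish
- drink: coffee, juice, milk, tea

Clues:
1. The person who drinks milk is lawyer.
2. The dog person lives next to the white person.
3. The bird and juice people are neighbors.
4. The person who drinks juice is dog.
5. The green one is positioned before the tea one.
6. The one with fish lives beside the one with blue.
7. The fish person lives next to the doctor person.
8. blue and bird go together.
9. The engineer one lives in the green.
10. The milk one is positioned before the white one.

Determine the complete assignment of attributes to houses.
Solution:

House | Profession | Color | Pet | Drink
----------------------------------------
  1   | lawyer | red | fish | milk
  2   | doctor | blue | bird | coffee
  3   | engineer | green | dog | juice
  4   | teacher | white | cat | tea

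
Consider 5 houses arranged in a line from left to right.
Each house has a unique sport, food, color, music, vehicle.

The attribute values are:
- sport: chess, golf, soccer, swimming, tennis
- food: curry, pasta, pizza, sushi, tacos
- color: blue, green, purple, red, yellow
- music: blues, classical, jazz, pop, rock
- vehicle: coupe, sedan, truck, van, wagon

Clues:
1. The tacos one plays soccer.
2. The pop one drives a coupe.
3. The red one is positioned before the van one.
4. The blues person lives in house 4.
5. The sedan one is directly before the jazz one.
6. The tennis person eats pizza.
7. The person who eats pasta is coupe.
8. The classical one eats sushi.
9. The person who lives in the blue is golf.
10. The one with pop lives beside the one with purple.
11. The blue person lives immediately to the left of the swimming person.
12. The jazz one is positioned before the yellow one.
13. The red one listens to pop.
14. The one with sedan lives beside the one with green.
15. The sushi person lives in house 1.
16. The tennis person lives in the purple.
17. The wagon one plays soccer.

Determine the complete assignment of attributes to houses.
Solution:

House | Sport | Food | Color | Music | Vehicle
----------------------------------------------
  1   | golf | sushi | blue | classical | sedan
  2   | swimming | curry | green | jazz | truck
  3   | chess | pasta | red | pop | coupe
  4   | tennis | pizza | purple | blues | van
  5   | soccer | tacos | yellow | rock | wagon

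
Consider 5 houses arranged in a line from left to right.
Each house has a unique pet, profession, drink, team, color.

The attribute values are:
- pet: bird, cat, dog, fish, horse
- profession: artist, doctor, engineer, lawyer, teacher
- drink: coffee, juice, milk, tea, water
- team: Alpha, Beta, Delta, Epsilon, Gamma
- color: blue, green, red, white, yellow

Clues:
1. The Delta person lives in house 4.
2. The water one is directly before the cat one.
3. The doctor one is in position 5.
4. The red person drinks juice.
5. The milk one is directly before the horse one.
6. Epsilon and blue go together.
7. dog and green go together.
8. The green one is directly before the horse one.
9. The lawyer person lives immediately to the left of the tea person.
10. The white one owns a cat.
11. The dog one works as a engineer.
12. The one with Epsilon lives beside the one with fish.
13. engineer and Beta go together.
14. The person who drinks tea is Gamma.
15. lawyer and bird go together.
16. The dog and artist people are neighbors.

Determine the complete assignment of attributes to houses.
Solution:

House | Pet | Profession | Drink | Team | Color
-----------------------------------------------
  1   | dog | engineer | milk | Beta | green
  2   | horse | artist | coffee | Epsilon | blue
  3   | fish | teacher | juice | Alpha | red
  4   | bird | lawyer | water | Delta | yellow
  5   | cat | doctor | tea | Gamma | white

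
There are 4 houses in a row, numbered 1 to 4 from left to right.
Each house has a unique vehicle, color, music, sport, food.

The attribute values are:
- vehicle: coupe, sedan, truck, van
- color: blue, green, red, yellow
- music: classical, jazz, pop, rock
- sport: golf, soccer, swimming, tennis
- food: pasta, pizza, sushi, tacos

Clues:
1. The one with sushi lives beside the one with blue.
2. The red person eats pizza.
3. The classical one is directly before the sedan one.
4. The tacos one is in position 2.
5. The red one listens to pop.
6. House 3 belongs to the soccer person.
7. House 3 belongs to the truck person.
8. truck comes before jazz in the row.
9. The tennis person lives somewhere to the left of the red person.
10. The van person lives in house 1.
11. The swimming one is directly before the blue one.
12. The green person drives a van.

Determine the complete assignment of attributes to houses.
Solution:

House | Vehicle | Color | Music | Sport | Food
----------------------------------------------
  1   | van | green | classical | swimming | sushi
  2   | sedan | blue | rock | tennis | tacos
  3   | truck | red | pop | soccer | pizza
  4   | coupe | yellow | jazz | golf | pasta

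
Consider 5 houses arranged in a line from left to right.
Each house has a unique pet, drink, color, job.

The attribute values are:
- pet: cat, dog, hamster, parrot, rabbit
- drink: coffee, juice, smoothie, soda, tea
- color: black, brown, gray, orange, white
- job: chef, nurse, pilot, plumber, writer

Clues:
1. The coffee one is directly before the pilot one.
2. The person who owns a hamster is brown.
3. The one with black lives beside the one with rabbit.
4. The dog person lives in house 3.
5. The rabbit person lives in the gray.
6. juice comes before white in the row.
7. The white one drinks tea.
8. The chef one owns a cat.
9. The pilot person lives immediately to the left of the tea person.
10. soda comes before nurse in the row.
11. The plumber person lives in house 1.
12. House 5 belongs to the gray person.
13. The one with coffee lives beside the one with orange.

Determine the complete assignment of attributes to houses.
Solution:

House | Pet | Drink | Color | Job
---------------------------------
  1   | hamster | coffee | brown | plumber
  2   | parrot | juice | orange | pilot
  3   | dog | tea | white | writer
  4   | cat | soda | black | chef
  5   | rabbit | smoothie | gray | nurse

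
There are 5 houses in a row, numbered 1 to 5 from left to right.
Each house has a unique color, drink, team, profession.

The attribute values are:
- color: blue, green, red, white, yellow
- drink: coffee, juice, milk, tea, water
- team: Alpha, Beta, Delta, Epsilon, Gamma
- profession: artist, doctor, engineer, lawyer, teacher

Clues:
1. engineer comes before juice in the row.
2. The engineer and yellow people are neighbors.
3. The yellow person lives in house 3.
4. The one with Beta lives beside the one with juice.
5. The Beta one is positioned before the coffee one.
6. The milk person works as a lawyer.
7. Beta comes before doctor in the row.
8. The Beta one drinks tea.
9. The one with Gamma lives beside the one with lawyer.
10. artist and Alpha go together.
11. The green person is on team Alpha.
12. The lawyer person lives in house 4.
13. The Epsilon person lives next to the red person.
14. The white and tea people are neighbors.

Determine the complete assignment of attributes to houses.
Solution:

House | Color | Drink | Team | Profession
-----------------------------------------
  1   | white | water | Epsilon | teacher
  2   | red | tea | Beta | engineer
  3   | yellow | juice | Gamma | doctor
  4   | blue | milk | Delta | lawyer
  5   | green | coffee | Alpha | artist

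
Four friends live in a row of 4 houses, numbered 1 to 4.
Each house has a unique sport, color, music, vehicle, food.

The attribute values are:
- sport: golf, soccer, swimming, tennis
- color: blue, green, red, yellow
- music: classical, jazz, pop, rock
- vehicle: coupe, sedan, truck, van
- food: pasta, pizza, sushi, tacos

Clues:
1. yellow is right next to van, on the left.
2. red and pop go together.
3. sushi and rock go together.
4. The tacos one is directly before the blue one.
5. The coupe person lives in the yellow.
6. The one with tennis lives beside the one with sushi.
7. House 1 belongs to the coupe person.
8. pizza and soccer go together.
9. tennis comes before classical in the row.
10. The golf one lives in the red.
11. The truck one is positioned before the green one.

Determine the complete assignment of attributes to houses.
Solution:

House | Sport | Color | Music | Vehicle | Food
----------------------------------------------
  1   | tennis | yellow | jazz | coupe | tacos
  2   | swimming | blue | rock | van | sushi
  3   | golf | red | pop | truck | pasta
  4   | soccer | green | classical | sedan | pizza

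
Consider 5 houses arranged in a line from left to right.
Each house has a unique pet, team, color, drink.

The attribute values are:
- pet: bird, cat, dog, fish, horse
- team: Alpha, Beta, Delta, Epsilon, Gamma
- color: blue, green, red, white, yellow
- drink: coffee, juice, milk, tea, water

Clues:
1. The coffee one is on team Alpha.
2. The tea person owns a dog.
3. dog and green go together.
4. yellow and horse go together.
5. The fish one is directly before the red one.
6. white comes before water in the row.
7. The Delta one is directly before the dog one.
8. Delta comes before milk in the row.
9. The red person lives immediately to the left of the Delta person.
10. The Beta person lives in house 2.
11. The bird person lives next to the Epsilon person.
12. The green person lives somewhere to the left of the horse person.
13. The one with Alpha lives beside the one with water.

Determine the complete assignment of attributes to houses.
Solution:

House | Pet | Team | Color | Drink
----------------------------------
  1   | fish | Alpha | white | coffee
  2   | cat | Beta | red | water
  3   | bird | Delta | blue | juice
  4   | dog | Epsilon | green | tea
  5   | horse | Gamma | yellow | milk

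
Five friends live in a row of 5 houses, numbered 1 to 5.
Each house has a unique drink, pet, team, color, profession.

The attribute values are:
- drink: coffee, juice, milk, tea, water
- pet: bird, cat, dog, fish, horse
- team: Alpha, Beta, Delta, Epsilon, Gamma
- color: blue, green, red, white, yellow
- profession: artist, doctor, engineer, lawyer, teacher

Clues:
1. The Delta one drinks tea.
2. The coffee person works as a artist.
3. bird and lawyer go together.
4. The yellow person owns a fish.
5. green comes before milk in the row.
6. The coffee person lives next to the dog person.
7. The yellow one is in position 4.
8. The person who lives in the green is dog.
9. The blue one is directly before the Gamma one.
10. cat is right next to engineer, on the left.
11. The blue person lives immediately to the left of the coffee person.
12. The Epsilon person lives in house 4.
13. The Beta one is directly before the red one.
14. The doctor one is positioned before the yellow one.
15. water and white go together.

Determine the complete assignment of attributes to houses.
Solution:

House | Drink | Pet | Team | Color | Profession
-----------------------------------------------
  1   | juice | horse | Beta | blue | doctor
  2   | coffee | cat | Gamma | red | artist
  3   | tea | dog | Delta | green | engineer
  4   | milk | fish | Epsilon | yellow | teacher
  5   | water | bird | Alpha | white | lawyer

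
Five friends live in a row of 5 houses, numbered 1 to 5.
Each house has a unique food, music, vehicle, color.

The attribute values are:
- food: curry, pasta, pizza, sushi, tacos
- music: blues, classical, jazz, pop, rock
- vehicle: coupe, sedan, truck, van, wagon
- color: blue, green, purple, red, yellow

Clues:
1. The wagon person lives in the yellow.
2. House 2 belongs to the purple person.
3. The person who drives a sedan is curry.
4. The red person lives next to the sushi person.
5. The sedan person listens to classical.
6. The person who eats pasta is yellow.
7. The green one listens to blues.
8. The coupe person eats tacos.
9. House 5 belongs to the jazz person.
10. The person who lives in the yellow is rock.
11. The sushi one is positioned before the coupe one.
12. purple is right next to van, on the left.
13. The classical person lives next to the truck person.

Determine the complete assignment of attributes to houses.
Solution:

House | Food | Music | Vehicle | Color
--------------------------------------
  1   | curry | classical | sedan | red
  2   | sushi | pop | truck | purple
  3   | pizza | blues | van | green
  4   | pasta | rock | wagon | yellow
  5   | tacos | jazz | coupe | blue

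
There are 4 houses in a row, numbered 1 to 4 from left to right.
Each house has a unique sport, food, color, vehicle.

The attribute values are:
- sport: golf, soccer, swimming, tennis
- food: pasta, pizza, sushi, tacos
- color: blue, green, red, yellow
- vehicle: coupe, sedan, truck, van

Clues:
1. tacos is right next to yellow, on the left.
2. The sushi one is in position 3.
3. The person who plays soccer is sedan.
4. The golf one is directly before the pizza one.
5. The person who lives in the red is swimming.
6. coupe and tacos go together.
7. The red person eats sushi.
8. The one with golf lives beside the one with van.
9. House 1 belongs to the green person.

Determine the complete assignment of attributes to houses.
Solution:

House | Sport | Food | Color | Vehicle
--------------------------------------
  1   | golf | tacos | green | coupe
  2   | tennis | pizza | yellow | van
  3   | swimming | sushi | red | truck
  4   | soccer | pasta | blue | sedan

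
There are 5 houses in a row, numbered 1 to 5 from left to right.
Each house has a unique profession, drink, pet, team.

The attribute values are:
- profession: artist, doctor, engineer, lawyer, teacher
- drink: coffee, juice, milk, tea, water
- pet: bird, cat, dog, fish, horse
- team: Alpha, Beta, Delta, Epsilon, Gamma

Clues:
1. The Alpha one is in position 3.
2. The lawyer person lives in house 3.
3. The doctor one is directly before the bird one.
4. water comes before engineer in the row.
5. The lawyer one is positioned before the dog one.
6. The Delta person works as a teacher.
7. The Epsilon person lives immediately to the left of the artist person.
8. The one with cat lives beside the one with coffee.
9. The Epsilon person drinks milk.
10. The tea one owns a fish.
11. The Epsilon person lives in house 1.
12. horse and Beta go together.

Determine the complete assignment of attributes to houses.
Solution:

House | Profession | Drink | Pet | Team
---------------------------------------
  1   | doctor | milk | cat | Epsilon
  2   | artist | coffee | bird | Gamma
  3   | lawyer | tea | fish | Alpha
  4   | teacher | water | dog | Delta
  5   | engineer | juice | horse | Beta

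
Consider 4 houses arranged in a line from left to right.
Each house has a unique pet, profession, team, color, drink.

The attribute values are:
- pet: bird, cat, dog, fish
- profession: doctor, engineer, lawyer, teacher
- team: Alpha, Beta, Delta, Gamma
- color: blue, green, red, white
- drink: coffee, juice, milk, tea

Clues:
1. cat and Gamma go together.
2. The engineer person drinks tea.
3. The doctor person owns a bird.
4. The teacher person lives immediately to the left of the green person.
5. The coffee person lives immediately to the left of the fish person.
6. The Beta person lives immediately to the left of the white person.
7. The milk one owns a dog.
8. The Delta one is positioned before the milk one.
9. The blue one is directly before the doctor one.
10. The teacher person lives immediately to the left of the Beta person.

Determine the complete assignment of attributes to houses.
Solution:

House | Pet | Profession | Team | Color | Drink
-----------------------------------------------
  1   | cat | teacher | Gamma | blue | juice
  2   | bird | doctor | Beta | green | coffee
  3   | fish | engineer | Delta | white | tea
  4   | dog | lawyer | Alpha | red | milk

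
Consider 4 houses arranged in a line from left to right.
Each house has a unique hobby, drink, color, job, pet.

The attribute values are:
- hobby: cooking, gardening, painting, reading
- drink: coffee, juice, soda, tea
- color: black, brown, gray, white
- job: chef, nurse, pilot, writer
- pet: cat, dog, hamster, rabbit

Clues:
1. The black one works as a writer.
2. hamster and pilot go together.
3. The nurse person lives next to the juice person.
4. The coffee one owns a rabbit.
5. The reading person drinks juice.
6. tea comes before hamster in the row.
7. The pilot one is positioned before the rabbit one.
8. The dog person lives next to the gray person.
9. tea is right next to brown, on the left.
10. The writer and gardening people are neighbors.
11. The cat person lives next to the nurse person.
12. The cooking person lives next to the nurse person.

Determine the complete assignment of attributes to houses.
Solution:

House | Hobby | Drink | Color | Job | Pet
-----------------------------------------
  1   | cooking | tea | black | writer | cat
  2   | gardening | soda | brown | nurse | dog
  3   | reading | juice | gray | pilot | hamster
  4   | painting | coffee | white | chef | rabbit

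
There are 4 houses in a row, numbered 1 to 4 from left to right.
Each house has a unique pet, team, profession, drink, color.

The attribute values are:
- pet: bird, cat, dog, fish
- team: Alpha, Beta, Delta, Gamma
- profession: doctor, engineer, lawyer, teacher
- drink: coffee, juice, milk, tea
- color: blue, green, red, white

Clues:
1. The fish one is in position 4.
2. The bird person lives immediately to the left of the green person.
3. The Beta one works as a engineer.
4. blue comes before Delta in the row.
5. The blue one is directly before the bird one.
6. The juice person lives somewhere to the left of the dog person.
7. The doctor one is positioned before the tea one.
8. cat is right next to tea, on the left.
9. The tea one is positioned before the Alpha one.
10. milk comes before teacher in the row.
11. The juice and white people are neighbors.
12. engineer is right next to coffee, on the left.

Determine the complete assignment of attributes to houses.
Solution:

House | Pet | Team | Profession | Drink | Color
-----------------------------------------------
  1   | cat | Gamma | doctor | juice | blue
  2   | bird | Delta | lawyer | tea | white
  3   | dog | Beta | engineer | milk | green
  4   | fish | Alpha | teacher | coffee | red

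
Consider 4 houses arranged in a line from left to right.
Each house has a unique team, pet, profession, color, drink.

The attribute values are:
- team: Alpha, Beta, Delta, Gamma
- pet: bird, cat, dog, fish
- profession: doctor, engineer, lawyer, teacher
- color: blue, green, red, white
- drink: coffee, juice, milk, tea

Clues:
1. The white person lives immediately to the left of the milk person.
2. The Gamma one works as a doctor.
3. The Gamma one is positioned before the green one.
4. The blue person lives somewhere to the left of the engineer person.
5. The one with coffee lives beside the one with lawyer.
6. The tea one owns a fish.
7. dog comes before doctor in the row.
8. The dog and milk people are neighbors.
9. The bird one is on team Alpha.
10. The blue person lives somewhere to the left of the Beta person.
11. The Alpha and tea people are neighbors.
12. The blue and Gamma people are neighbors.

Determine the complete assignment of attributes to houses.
Solution:

House | Team | Pet | Profession | Color | Drink
-----------------------------------------------
  1   | Delta | dog | teacher | white | coffee
  2   | Alpha | bird | lawyer | blue | milk
  3   | Gamma | fish | doctor | red | tea
  4   | Beta | cat | engineer | green | juice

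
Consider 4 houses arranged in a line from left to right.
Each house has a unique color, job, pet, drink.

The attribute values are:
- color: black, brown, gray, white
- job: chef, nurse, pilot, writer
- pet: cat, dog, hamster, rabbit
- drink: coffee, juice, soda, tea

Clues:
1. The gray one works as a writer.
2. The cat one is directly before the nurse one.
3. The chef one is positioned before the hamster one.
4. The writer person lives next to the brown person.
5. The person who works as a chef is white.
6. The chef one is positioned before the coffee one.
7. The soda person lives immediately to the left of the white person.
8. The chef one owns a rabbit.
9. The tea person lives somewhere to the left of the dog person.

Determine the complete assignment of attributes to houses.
Solution:

House | Color | Job | Pet | Drink
---------------------------------
  1   | gray | writer | cat | tea
  2   | brown | nurse | dog | soda
  3   | white | chef | rabbit | juice
  4   | black | pilot | hamster | coffee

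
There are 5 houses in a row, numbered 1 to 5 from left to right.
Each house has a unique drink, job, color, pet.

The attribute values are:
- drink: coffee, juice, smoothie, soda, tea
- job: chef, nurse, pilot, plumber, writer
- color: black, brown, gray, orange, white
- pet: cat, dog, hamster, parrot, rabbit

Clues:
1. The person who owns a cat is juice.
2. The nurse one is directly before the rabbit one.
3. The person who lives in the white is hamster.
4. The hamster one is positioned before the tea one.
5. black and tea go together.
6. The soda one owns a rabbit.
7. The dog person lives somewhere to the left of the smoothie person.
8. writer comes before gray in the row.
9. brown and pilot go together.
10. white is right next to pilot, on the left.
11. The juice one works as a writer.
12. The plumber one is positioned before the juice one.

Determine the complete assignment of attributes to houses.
Solution:

House | Drink | Job | Color | Pet
---------------------------------
  1   | coffee | nurse | white | hamster
  2   | soda | pilot | brown | rabbit
  3   | tea | plumber | black | dog
  4   | juice | writer | orange | cat
  5   | smoothie | chef | gray | parrot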